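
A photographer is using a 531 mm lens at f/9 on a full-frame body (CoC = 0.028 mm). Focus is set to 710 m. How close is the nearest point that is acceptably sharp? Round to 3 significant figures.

Hyperfocal distance H = f²/(N·c) + f = 531²/(9 × 0.028) + 531 = 281961/0.252 + 531 ≈ 1119423.9 mm ≈ 1119 m.
Near limit Dn = s·(H − f)/(H + s − 2f) = 710000 × (1119423.9 − 531) / (1119423.9 + 710000 − 2 × 531) = 710000 × 1118892.9 / 1828361.9 ≈ 434495 mm ≈ 434 m.

434 m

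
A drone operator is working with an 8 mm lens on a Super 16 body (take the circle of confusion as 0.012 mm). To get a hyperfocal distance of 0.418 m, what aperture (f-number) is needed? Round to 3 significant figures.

f/13

Rearrange H = f²/(N·c) + f for N: N = f² / ((H − f)·c).
N = 8² / ((418 − 8) × 0.012) = 64 / 4.920 ≈ 13.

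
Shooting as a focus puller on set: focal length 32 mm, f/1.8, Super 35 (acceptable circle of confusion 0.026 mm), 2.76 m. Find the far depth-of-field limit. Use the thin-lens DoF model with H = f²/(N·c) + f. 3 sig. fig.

Hyperfocal distance H = f²/(N·c) + f = 32²/(1.8 × 0.026) + 32 = 1024/0.0468 + 32 ≈ 21912.3 mm ≈ 21.91 m.
Far limit Df = s·(H − f)/(H − s) = 2760 × (21912.3 − 32) / (21912.3 − 2760) = 2760 × 21880.3 / 19152.3 ≈ 3153.1 mm ≈ 3.15 m.

3.15 m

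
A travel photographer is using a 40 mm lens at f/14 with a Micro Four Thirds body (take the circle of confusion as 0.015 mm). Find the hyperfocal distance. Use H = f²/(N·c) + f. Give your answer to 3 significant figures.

7.66 m

Hyperfocal distance H = f²/(N·c) + f = 40²/(14 × 0.015) + 40 = 1600/0.21 + 40 ≈ 7659.0 mm ≈ 7.66 m.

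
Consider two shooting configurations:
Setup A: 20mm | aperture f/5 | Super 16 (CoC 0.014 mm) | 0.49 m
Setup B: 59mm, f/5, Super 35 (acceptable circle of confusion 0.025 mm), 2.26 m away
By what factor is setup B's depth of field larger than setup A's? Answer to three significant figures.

4.43

Setup A: H = 20²/(5×0.014) + 20 ≈ 5734.3 mm; DoF = Df − Dn = 533.914 − 452.760 ≈ 81.154 mm.
Setup B: H = 59²/(5×0.025) + 59 ≈ 27907.0 mm; DoF = Df − Dn = 2453.95 − 2094.46 ≈ 359.49 mm.
Ratio = 359.49 / 81.154 ≈ 4.43.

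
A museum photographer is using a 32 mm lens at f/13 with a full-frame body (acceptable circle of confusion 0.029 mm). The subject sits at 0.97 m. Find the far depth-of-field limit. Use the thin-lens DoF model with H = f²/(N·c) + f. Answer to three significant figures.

Hyperfocal distance H = f²/(N·c) + f = 32²/(13 × 0.029) + 32 = 1024/0.377 + 32 ≈ 2748.2 mm ≈ 2.748 m.
Far limit Df = s·(H − f)/(H − s) = 970 × (2748.2 − 32) / (2748.2 − 970) = 970 × 2716.2 / 1778.2 ≈ 1481.7 mm ≈ 1.48 m.

1.48 m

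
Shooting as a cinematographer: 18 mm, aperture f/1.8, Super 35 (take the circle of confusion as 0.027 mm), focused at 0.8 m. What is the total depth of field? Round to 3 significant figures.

Hyperfocal distance H = f²/(N·c) + f = 18²/(1.8 × 0.027) + 18 = 324/0.0486 + 18 ≈ 6684.7 mm ≈ 6.685 m.
Near limit Dn = s·(H − f)/(H + s − 2f) = 800 × (6684.7 − 18) / (6684.7 + 800 − 2 × 18) = 800 × 6666.7 / 7448.7 ≈ 716.01 mm.
Far limit Df = s·(H − f)/(H − s) = 800 × (6684.7 − 18) / (6684.7 − 800) = 800 × 6666.7 / 5884.7 ≈ 906.31 mm.
Depth of field = Df − Dn = 906.31 − 716.01 ≈ 190.30 mm.

190 mm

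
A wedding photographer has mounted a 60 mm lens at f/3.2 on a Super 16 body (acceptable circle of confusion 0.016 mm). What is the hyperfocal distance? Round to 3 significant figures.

70.4 m

Hyperfocal distance H = f²/(N·c) + f = 60²/(3.2 × 0.016) + 60 = 3600/0.0512 + 60 ≈ 70372.5 mm ≈ 70.4 m.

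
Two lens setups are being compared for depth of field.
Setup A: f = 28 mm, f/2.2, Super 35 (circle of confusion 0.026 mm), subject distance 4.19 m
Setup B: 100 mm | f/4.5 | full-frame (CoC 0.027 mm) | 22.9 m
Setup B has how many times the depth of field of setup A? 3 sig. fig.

Setup A: H = 28²/(2.2×0.026) + 28 ≈ 13734.3 mm; DoF = Df − Dn = 6017.1 − 3214.0 ≈ 2803.1 mm.
Setup B: H = 100²/(4.5×0.027) + 100 ≈ 82404.5 mm; DoF = Df − Dn = 31674 − 17932 ≈ 13742 mm.
Ratio = 13742 / 2803.1 ≈ 4.90.

4.90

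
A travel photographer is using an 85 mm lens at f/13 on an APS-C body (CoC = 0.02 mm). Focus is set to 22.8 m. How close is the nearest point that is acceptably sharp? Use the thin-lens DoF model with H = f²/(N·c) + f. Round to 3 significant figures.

Hyperfocal distance H = f²/(N·c) + f = 85²/(13 × 0.02) + 85 = 7225/0.26 + 85 ≈ 27873.5 mm ≈ 27.87 m.
Near limit Dn = s·(H − f)/(H + s − 2f) = 22800 × (27873.5 − 85) / (27873.5 + 22800 − 2 × 85) = 22800 × 27788.5 / 50503.5 ≈ 12545 mm ≈ 12.5 m.

12.5 m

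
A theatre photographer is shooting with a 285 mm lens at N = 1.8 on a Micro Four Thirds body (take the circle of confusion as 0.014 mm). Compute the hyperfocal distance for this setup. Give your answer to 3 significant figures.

3220 m

Hyperfocal distance H = f²/(N·c) + f = 285²/(1.8 × 0.014) + 285 = 81225/0.0252 + 285 ≈ 3223499.3 mm ≈ 3220 m.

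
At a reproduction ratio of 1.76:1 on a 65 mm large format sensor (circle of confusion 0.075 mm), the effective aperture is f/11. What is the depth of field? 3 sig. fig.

At magnification m, DoF ≈ 2·N_eff·c/m² = 2 × 11 × 0.075 / 1.76² = 1.65 / 3.098 ≈ 0.533 mm.

0.533 mm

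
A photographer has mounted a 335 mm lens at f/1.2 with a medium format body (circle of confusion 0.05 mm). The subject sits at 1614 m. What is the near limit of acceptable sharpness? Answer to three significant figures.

Hyperfocal distance H = f²/(N·c) + f = 335²/(1.2 × 0.05) + 335 = 112225/0.06 + 335 ≈ 1870751.7 mm ≈ 1871 m.
Near limit Dn = s·(H − f)/(H + s − 2f) = 1614000 × (1870751.7 − 335) / (1870751.7 + 1614000 − 2 × 335) = 1614000 × 1870416.7 / 3484081.7 ≈ 866470 mm ≈ 866 m.

866 m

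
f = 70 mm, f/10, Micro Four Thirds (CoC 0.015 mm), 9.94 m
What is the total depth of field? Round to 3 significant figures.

Hyperfocal distance H = f²/(N·c) + f = 70²/(10 × 0.015) + 70 = 4900/0.15 + 70 ≈ 32736.7 mm ≈ 32.74 m.
Near limit Dn = s·(H − f)/(H + s − 2f) = 9940 × (32736.7 − 70) / (32736.7 + 9940 − 2 × 70) = 9940 × 32666.7 / 42536.7 ≈ 7633.6 mm.
Far limit Df = s·(H − f)/(H − s) = 9940 × (32736.7 − 70) / (32736.7 − 9940) = 9940 × 32666.7 / 22796.7 ≈ 14243.6 mm.
Depth of field = Df − Dn = 14243.6 − 7633.6 ≈ 6610.0 mm ≈ 6.61 m.

6.61 m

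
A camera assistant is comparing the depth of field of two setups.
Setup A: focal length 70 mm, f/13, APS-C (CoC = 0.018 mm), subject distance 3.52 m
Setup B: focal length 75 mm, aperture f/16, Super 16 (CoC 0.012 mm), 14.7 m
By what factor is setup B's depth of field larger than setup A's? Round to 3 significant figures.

16.4

Setup A: H = 70²/(13×0.018) + 70 ≈ 21010.2 mm; DoF = Df − Dn = 4214.3 − 3022.1 ≈ 1192.2 mm.
Setup B: H = 75²/(16×0.012) + 75 ≈ 29371.9 mm; DoF = Df − Dn = 29353 − 9805 ≈ 19548 mm.
Ratio = 19548 / 1192.2 ≈ 16.4.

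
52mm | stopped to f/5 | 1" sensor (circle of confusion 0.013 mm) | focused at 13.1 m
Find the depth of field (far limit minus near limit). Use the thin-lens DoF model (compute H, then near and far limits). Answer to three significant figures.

Hyperfocal distance H = f²/(N·c) + f = 52²/(5 × 0.013) + 52 = 2704/0.065 + 52 ≈ 41652.0 mm ≈ 41.65 m.
Near limit Dn = s·(H − f)/(H + s − 2f) = 13100 × (41652.0 − 52) / (41652.0 + 13100 − 2 × 52) = 13100 × 41600.0 / 54648.0 ≈ 9972.2 mm.
Far limit Df = s·(H − f)/(H − s) = 13100 × (41652.0 − 52) / (41652.0 − 13100) = 13100 × 41600.0 / 28552.0 ≈ 19086.6 mm.
Depth of field = Df − Dn = 19086.6 − 9972.2 ≈ 9114.4 mm ≈ 9.11 m.

9.11 m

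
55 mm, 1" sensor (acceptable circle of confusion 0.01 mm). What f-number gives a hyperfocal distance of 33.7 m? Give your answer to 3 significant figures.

Rearrange H = f²/(N·c) + f for N: N = f² / ((H − f)·c).
N = 55² / ((33700 − 55) × 0.01) = 3025 / 336.4 ≈ 8.99.

f/8.99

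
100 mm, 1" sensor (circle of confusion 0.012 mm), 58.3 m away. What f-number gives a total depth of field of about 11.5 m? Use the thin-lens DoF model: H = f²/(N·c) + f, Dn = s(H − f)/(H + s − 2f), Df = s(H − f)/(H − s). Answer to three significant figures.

Write h = H − f = f²/(N·c). The thin-lens limits are Dn = s·h/(h + (s−f)) and Df = s·h/(h − (s−f)), so DoF = Df − Dn = 2·s·(s−f)·h / (h² − (s−f)²).
That is a quadratic in h: DoF·h² − 2·s·(s−f)·h − DoF·(s−f)² = 0 ⇒ h = (s−f)·(s + √(s² + DoF²)) / DoF = 58200 × (58300 + √(58300² + 11500²)) / 11500 = 58200 × (58300 + 59423.4) / 11500 ≈ 595783 mm.
Then N = f²/(c·h) = 100² / (0.012 × 595783) = 10000 / 7149.4 ≈ 1.40.

f/1.40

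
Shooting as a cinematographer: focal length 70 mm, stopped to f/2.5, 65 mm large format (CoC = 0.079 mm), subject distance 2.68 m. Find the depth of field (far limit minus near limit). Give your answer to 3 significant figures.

Hyperfocal distance H = f²/(N·c) + f = 70²/(2.5 × 0.079) + 70 = 4900/0.1975 + 70 ≈ 24880.1 mm ≈ 24.88 m.
Near limit Dn = s·(H − f)/(H + s − 2f) = 2680 × (24880.1 − 70) / (24880.1 + 2680 − 2 × 70) = 2680 × 24810.1 / 27420.1 ≈ 2424.90 mm.
Far limit Df = s·(H − f)/(H − s) = 2680 × (24880.1 − 70) / (24880.1 − 2680) = 2680 × 24810.1 / 22200.1 ≈ 2995.08 mm.
Depth of field = Df − Dn = 2995.08 − 2424.90 ≈ 570.18 mm ≈ 0.570 m.

0.570 m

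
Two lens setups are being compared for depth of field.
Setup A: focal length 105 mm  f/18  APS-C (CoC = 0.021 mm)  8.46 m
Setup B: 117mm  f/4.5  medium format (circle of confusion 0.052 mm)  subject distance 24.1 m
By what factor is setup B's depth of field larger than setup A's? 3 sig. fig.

Setup A: H = 105²/(18×0.021) + 105 ≈ 29271.7 mm; DoF = Df − Dn = 11856.3 − 6576.2 ≈ 5280.1 mm.
Setup B: H = 117²/(4.5×0.052) + 117 ≈ 58617.0 mm; DoF = Df − Dn = 40845 − 17093 ≈ 23752 mm.
Ratio = 23752 / 5280.1 ≈ 4.50.

4.50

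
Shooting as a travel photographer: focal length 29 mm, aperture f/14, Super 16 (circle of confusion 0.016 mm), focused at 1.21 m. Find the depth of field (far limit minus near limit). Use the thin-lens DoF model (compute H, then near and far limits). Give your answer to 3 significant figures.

Hyperfocal distance H = f²/(N·c) + f = 29²/(14 × 0.016) + 29 = 841/0.224 + 29 ≈ 3783.5 mm ≈ 3.783 m.
Near limit Dn = s·(H − f)/(H + s − 2f) = 1210 × (3783.5 − 29) / (3783.5 + 1210 − 2 × 29) = 1210 × 3754.5 / 4935.5 ≈ 920.46 mm.
Far limit Df = s·(H − f)/(H − s) = 1210 × (3783.5 − 29) / (3783.5 − 1210) = 1210 × 3754.5 / 2573.5 ≈ 1765.29 mm.
Depth of field = Df − Dn = 1765.29 − 920.46 ≈ 844.83 mm ≈ 0.845 m.

0.845 m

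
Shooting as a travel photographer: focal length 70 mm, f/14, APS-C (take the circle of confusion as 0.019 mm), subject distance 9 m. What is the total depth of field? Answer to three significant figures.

Hyperfocal distance H = f²/(N·c) + f = 70²/(14 × 0.019) + 70 = 4900/0.266 + 70 ≈ 18491.1 mm ≈ 18.49 m.
Near limit Dn = s·(H − f)/(H + s − 2f) = 9000 × (18491.1 − 70) / (18491.1 + 9000 − 2 × 70) = 9000 × 18421.1 / 27351.1 ≈ 6062 mm.
Far limit Df = s·(H − f)/(H − s) = 9000 × (18491.1 − 70) / (18491.1 − 9000) = 9000 × 18421.1 / 9491.1 ≈ 17468 mm.
Depth of field = Df − Dn = 17468 − 6062 ≈ 11406 mm ≈ 11.4 m.

11.4 m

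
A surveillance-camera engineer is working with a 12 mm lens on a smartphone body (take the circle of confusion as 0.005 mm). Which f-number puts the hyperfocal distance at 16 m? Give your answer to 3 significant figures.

Rearrange H = f²/(N·c) + f for N: N = f² / ((H − f)·c).
N = 12² / ((16000 − 12) × 0.005) = 144 / 79.94 ≈ 1.80.

f/1.80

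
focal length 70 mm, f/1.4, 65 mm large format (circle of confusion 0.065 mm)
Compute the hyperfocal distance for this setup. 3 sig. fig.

Hyperfocal distance H = f²/(N·c) + f = 70²/(1.4 × 0.065) + 70 = 4900/0.091 + 70 ≈ 53916.2 mm ≈ 53.9 m.

53.9 m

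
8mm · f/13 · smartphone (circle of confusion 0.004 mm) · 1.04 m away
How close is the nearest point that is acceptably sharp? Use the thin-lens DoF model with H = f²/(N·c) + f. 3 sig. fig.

Hyperfocal distance H = f²/(N·c) + f = 8²/(13 × 0.004) + 8 = 64/0.052 + 8 ≈ 1238.8 mm ≈ 1.239 m.
Near limit Dn = s·(H − f)/(H + s − 2f) = 1040 × (1238.8 − 8) / (1238.8 + 1040 − 2 × 8) = 1040 × 1230.8 / 2262.8 ≈ 565.68 mm ≈ 0.566 m.

0.566 m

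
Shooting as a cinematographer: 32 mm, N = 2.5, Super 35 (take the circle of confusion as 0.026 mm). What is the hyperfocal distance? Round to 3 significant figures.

15.8 m

Hyperfocal distance H = f²/(N·c) + f = 32²/(2.5 × 0.026) + 32 = 1024/0.065 + 32 ≈ 15785.8 mm ≈ 15.8 m.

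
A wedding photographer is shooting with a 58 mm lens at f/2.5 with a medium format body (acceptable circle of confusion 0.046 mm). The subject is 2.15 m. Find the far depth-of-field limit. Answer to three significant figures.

Hyperfocal distance H = f²/(N·c) + f = 58²/(2.5 × 0.046) + 58 = 3364/0.115 + 58 ≈ 29310.2 mm ≈ 29.31 m.
Far limit Df = s·(H − f)/(H − s) = 2150 × (29310.2 − 58) / (29310.2 − 2150) = 2150 × 29252.2 / 27160.2 ≈ 2315.6 mm ≈ 2.32 m.

2.32 m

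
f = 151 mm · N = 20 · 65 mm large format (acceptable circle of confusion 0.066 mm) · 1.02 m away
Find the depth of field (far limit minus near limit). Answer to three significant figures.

103 mm

Hyperfocal distance H = f²/(N·c) + f = 151²/(20 × 0.066) + 151 = 22801/1.32 + 151 ≈ 17424.5 mm ≈ 17.42 m.
Near limit Dn = s·(H − f)/(H + s − 2f) = 1020 × (17424.5 − 151) / (17424.5 + 1020 − 2 × 151) = 1020 × 17273.5 / 18142.5 ≈ 971.14 mm.
Far limit Df = s·(H − f)/(H − s) = 1020 × (17424.5 − 151) / (17424.5 − 1020) = 1020 × 17273.5 / 16404.5 ≈ 1074.03 mm.
Depth of field = Df − Dn = 1074.03 − 971.14 ≈ 102.89 mm.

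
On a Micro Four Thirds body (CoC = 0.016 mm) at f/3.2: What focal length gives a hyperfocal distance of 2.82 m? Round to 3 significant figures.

12.0 mm

From H = f²/(N·c) + f, with f ≪ H: f ≈ √(H·N·c) = √(2820 × 3.2 × 0.016) = √144.38 ≈ 12.02 mm.
The +f correction barely moves this — solving exactly, f² + N·c·f − N·c·H = 0 ⇒ f = (−N·c + √((N·c)² + 4·N·c·H))/2 = (−0.0512 + √577.54)/2 ≈ 11.990 mm, so f ≈ 12.0 mm.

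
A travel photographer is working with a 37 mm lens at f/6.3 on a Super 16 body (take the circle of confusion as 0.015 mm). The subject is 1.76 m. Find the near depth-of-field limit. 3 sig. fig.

Hyperfocal distance H = f²/(N·c) + f = 37²/(6.3 × 0.015) + 37 = 1369/0.0945 + 37 ≈ 14523.8 mm ≈ 14.52 m.
Near limit Dn = s·(H − f)/(H + s − 2f) = 1760 × (14523.8 − 37) / (14523.8 + 1760 − 2 × 37) = 1760 × 14486.8 / 16209.8 ≈ 1572.9 mm ≈ 1.57 m.

1.57 m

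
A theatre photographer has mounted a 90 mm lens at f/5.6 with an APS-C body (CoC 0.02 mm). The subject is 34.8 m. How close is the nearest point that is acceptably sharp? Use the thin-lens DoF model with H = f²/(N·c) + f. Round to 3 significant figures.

Hyperfocal distance H = f²/(N·c) + f = 90²/(5.6 × 0.02) + 90 = 8100/0.112 + 90 ≈ 72411.4 mm ≈ 72.41 m.
Near limit Dn = s·(H − f)/(H + s − 2f) = 34800 × (72411.4 − 90) / (72411.4 + 34800 − 2 × 90) = 34800 × 72321.4 / 107031.4 ≈ 23514 mm ≈ 23.5 m.

23.5 m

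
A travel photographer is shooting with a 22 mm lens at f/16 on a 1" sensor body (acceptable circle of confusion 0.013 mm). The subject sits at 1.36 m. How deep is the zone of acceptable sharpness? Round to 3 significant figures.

2.34 m

Hyperfocal distance H = f²/(N·c) + f = 22²/(16 × 0.013) + 22 = 484/0.208 + 22 ≈ 2348.9 mm ≈ 2.349 m.
Near limit Dn = s·(H − f)/(H + s − 2f) = 1360 × (2348.9 − 22) / (2348.9 + 1360 − 2 × 22) = 1360 × 2326.9 / 3664.9 ≈ 863.5 mm.
Far limit Df = s·(H − f)/(H − s) = 1360 × (2348.9 − 22) / (2348.9 − 1360) = 1360 × 2326.9 / 988.9 ≈ 3200.1 mm.
Depth of field = Df − Dn = 3200.1 − 863.5 ≈ 2336.6 mm ≈ 2.34 m.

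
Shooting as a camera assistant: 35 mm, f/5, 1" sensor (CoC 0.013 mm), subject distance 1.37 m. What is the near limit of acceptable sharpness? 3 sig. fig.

Hyperfocal distance H = f²/(N·c) + f = 35²/(5 × 0.013) + 35 = 1225/0.065 + 35 ≈ 18881.2 mm ≈ 18.88 m.
Near limit Dn = s·(H − f)/(H + s − 2f) = 1370 × (18881.2 − 35) / (18881.2 + 1370 − 2 × 35) = 1370 × 18846.2 / 20181.2 ≈ 1279.4 mm ≈ 1.28 m.

1.28 m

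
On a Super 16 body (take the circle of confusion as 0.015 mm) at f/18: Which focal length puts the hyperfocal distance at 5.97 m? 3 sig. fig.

40.0 mm

From H = f²/(N·c) + f, with f ≪ H: f ≈ √(H·N·c) = √(5970 × 18 × 0.015) = √1611.9 ≈ 40.15 mm.
Exact: f² + N·c·f − N·c·H = 0 ⇒ f = (−N·c + √((N·c)² + 4·N·c·H))/2 = (−0.27 + √6447.7)/2 ≈ 40.014 mm ≈ 40.0 mm.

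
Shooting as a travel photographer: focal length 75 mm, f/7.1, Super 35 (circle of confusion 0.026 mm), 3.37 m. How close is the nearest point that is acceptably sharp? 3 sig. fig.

Hyperfocal distance H = f²/(N·c) + f = 75²/(7.1 × 0.026) + 75 = 5625/0.1846 + 75 ≈ 30546.3 mm ≈ 30.55 m.
Near limit Dn = s·(H − f)/(H + s − 2f) = 3370 × (30546.3 − 75) / (30546.3 + 3370 − 2 × 75) = 3370 × 30471.3 / 33766.3 ≈ 3041.1 mm ≈ 3.04 m.

3.04 m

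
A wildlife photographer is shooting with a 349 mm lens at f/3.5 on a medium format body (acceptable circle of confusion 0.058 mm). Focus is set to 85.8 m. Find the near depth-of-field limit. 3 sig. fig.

75.1 m

Hyperfocal distance H = f²/(N·c) + f = 349²/(3.5 × 0.058) + 349 = 121801/0.203 + 349 ≈ 600353.9 mm ≈ 600.4 m.
Near limit Dn = s·(H − f)/(H + s − 2f) = 85800 × (600353.9 − 349) / (600353.9 + 85800 − 2 × 349) = 85800 × 600004.9 / 685455.9 ≈ 75104 mm ≈ 75.1 m.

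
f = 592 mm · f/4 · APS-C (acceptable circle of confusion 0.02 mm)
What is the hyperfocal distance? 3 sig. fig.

4380 m

Hyperfocal distance H = f²/(N·c) + f = 592²/(4 × 0.02) + 592 = 350464/0.08 + 592 ≈ 4381392.0 mm ≈ 4380 m.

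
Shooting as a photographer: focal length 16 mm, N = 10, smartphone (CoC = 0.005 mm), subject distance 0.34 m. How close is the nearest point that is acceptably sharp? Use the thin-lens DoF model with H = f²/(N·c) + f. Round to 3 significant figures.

Hyperfocal distance H = f²/(N·c) + f = 16²/(10 × 0.005) + 16 = 256/0.05 + 16 ≈ 5136.0 mm ≈ 5.136 m.
Near limit Dn = s·(H − f)/(H + s − 2f) = 340 × (5136.0 − 16) / (5136.0 + 340 − 2 × 16) = 340 × 5120.0 / 5444.0 ≈ 319.76 mm.

320 mm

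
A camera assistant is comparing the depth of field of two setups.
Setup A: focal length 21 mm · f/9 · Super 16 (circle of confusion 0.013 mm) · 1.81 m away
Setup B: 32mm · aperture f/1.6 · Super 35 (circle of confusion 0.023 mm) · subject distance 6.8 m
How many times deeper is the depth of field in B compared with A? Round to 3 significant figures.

Setup A: H = 21²/(9×0.013) + 21 ≈ 3790.2 mm; DoF = Df − Dn = 3445.2 − 1227.4 ≈ 2217.8 mm.
Setup B: H = 32²/(1.6×0.023) + 32 ≈ 27858.1 mm; DoF = Df − Dn = 8985.5 − 5469.6 ≈ 3515.9 mm.
Ratio = 3515.9 / 2217.8 ≈ 1.59.

1.59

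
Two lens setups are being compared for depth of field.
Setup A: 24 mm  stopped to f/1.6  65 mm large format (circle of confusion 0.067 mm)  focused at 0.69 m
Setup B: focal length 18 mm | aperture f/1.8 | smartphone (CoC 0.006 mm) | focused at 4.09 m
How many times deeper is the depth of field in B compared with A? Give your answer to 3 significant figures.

Setup A: H = 24²/(1.6×0.067) + 24 ≈ 5397.1 mm; DoF = Df − Dn = 787.63 − 613.91 ≈ 173.72 mm.
Setup B: H = 18²/(1.8×0.006) + 18 ≈ 30018.0 mm; DoF = Df − Dn = 4732.3 − 3601.2 ≈ 1131.1 mm.
Ratio = 1131.1 / 173.72 ≈ 6.51.

6.51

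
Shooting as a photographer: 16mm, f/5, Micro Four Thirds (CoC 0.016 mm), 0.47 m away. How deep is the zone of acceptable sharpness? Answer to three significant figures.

136 mm

Hyperfocal distance H = f²/(N·c) + f = 16²/(5 × 0.016) + 16 = 256/0.08 + 16 ≈ 3216.0 mm ≈ 3.216 m.
Near limit Dn = s·(H − f)/(H + s − 2f) = 470 × (3216.0 − 16) / (3216.0 + 470 − 2 × 16) = 470 × 3200.0 / 3654.0 ≈ 411.60 mm.
Far limit Df = s·(H − f)/(H − s) = 470 × (3216.0 − 16) / (3216.0 − 470) = 470 × 3200.0 / 2746.0 ≈ 547.71 mm.
Depth of field = Df − Dn = 547.71 − 411.60 ≈ 136.11 mm.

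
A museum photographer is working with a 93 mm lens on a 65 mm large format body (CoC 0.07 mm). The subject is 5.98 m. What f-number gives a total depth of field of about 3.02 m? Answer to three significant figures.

Write h = H − f = f²/(N·c). The thin-lens limits are Dn = s·h/(h + (s−f)) and Df = s·h/(h − (s−f)), so DoF = Df − Dn = 2·s·(s−f)·h / (h² − (s−f)²).
That is a quadratic in h: DoF·h² − 2·s·(s−f)·h − DoF·(s−f)² = 0 ⇒ h = (s−f)·(s + √(s² + DoF²)) / DoF = 5887 × (5980 + √(5980² + 3020²)) / 3020 = 5887 × (5980 + 6699.31) / 3020 ≈ 24716 mm.
Then N = f²/(c·h) = 93² / (0.07 × 24716) = 8649 / 1730.1 ≈ 5.

f/5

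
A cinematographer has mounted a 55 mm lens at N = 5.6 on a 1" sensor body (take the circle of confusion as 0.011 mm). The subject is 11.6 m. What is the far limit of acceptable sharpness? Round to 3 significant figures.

Hyperfocal distance H = f²/(N·c) + f = 55²/(5.6 × 0.011) + 55 = 3025/0.0616 + 55 ≈ 49162.1 mm ≈ 49.16 m.
Far limit Df = s·(H − f)/(H − s) = 11600 × (49162.1 − 55) / (49162.1 − 11600) = 11600 × 49107.1 / 37562.1 ≈ 15165 mm ≈ 15.2 m.

15.2 m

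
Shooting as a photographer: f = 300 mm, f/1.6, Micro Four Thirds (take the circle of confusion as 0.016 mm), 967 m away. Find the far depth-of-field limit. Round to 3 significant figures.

Hyperfocal distance H = f²/(N·c) + f = 300²/(1.6 × 0.016) + 300 = 90000/0.0256 + 300 ≈ 3515925.0 mm ≈ 3516 m.
Far limit Df = s·(H − f)/(H − s) = 967000 × (3515925.0 − 300) / (3515925.0 − 967000) = 967000 × 3515625.0 / 2548925.0 ≈ 1333742 mm ≈ 1330 m.

1330 m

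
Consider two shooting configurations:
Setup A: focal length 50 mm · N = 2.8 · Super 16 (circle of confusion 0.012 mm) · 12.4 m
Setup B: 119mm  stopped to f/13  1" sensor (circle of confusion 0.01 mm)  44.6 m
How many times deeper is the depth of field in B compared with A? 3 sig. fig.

10.3

Setup A: H = 50²/(2.8×0.012) + 50 ≈ 74454.8 mm; DoF = Df − Dn = 14867.8 − 10634.8 ≈ 4233.0 mm.
Setup B: H = 119²/(13×0.01) + 119 ≈ 109049.8 mm; DoF = Df − Dn = 75381 − 31668 ≈ 43713 mm.
Ratio = 43713 / 4233.0 ≈ 10.3.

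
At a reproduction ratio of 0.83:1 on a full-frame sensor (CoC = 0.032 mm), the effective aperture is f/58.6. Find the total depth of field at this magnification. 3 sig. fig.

At magnification m, DoF ≈ 2·N_eff·c/m² = 2 × 58.6 × 0.032 / 0.83² = 3.75 / 0.6889 ≈ 5.44 mm.

5.44 mm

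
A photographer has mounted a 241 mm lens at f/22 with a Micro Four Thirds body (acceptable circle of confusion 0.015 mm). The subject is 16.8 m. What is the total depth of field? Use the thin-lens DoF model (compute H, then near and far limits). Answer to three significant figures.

Hyperfocal distance H = f²/(N·c) + f = 241²/(22 × 0.015) + 241 = 58081/0.33 + 241 ≈ 176244.0 mm ≈ 176.2 m.
Near limit Dn = s·(H − f)/(H + s − 2f) = 16800 × (176244.0 − 241) / (176244.0 + 16800 − 2 × 241) = 16800 × 176003.0 / 192562.0 ≈ 15355.3 mm.
Far limit Df = s·(H − f)/(H − s) = 16800 × (176244.0 − 241) / (176244.0 − 16800) = 16800 × 176003.0 / 159444.0 ≈ 18544.8 mm.
Depth of field = Df − Dn = 18544.8 − 15355.3 ≈ 3189.5 mm ≈ 3.19 m.

3.19 m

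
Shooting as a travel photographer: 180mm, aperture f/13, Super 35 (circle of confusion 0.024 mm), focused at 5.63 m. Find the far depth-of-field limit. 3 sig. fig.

Hyperfocal distance H = f²/(N·c) + f = 180²/(13 × 0.024) + 180 = 32400/0.312 + 180 ≈ 104026.2 mm ≈ 104.0 m.
Far limit Df = s·(H − f)/(H − s) = 5630 × (104026.2 − 180) / (104026.2 − 5630) = 5630 × 103846.2 / 98396.2 ≈ 5941.8 mm ≈ 5.94 m.

5.94 m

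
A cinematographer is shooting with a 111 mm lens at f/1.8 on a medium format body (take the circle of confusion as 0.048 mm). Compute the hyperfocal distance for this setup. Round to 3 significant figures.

Hyperfocal distance H = f²/(N·c) + f = 111²/(1.8 × 0.048) + 111 = 12321/0.0864 + 111 ≈ 142715.2 mm ≈ 143 m.

143 m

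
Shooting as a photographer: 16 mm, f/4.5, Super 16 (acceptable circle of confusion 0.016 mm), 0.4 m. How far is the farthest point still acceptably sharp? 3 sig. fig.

Hyperfocal distance H = f²/(N·c) + f = 16²/(4.5 × 0.016) + 16 = 256/0.072 + 16 ≈ 3571.6 mm ≈ 3.572 m.
Far limit Df = s·(H − f)/(H − s) = 400 × (3571.6 − 16) / (3571.6 − 400) = 400 × 3555.6 / 3171.6 ≈ 448.43 mm.

448 mm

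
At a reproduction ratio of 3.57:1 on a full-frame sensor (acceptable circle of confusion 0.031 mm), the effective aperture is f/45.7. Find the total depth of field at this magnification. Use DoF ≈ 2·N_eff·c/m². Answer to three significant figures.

0.222 mm

At magnification m, DoF ≈ 2·N_eff·c/m² = 2 × 45.7 × 0.031 / 3.57² = 2.833 / 12.74 ≈ 0.222 mm.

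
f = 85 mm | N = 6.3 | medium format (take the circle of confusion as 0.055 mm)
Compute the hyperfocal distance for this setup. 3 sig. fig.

Hyperfocal distance H = f²/(N·c) + f = 85²/(6.3 × 0.055) + 85 = 7225/0.3465 + 85 ≈ 20936.4 mm ≈ 20.9 m.

20.9 m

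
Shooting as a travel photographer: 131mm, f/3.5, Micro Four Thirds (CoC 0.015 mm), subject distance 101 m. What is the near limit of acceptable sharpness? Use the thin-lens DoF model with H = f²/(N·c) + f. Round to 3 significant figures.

Hyperfocal distance H = f²/(N·c) + f = 131²/(3.5 × 0.015) + 131 = 17161/0.0525 + 131 ≈ 327007.2 mm ≈ 327.0 m.
Near limit Dn = s·(H − f)/(H + s − 2f) = 101000 × (327007.2 − 131) / (327007.2 + 101000 − 2 × 131) = 101000 × 326876.2 / 427745.2 ≈ 77183 mm ≈ 77.2 m.

77.2 m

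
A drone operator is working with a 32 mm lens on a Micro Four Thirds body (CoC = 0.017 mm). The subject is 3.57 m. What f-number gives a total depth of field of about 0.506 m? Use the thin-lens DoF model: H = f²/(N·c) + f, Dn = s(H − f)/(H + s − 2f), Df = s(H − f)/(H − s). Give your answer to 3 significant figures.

Write h = H − f = f²/(N·c). The thin-lens limits are Dn = s·h/(h + (s−f)) and Df = s·h/(h − (s−f)), so DoF = Df − Dn = 2·s·(s−f)·h / (h² − (s−f)²).
That is a quadratic in h: DoF·h² − 2·s·(s−f)·h − DoF·(s−f)² = 0 ⇒ h = (s−f)·(s + √(s² + DoF²)) / DoF = 3538 × (3570 + √(3570² + 506²)) / 506 = 3538 × (3570 + 3605.68) / 506 ≈ 50173 mm.
Then N = f²/(c·h) = 32² / (0.017 × 50173) = 1024 / 852.94 ≈ 1.20.

f/1.20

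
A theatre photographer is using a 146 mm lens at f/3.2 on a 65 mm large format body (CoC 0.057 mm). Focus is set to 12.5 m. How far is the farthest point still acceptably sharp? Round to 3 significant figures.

Hyperfocal distance H = f²/(N·c) + f = 146²/(3.2 × 0.057) + 146 = 21316/0.1824 + 146 ≈ 117010.0 mm ≈ 117.0 m.
Far limit Df = s·(H − f)/(H − s) = 12500 × (117010.0 − 146) / (117010.0 − 12500) = 12500 × 116864.0 / 104510.0 ≈ 13978 mm ≈ 14.0 m.

14.0 m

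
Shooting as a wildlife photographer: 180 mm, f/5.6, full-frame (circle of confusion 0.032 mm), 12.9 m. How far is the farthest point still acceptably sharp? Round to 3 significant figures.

13.9 m

Hyperfocal distance H = f²/(N·c) + f = 180²/(5.6 × 0.032) + 180 = 32400/0.1792 + 180 ≈ 180983.6 mm ≈ 181.0 m.
Far limit Df = s·(H − f)/(H − s) = 12900 × (180983.6 − 180) / (180983.6 − 12900) = 12900 × 180803.6 / 168083.6 ≈ 13876 mm ≈ 13.9 m.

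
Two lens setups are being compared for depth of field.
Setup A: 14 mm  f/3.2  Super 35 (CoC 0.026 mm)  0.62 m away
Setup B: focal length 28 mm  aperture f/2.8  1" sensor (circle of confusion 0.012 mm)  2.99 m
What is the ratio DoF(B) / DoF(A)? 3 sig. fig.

2.26

Setup A: H = 14²/(3.2×0.026) + 14 ≈ 2369.8 mm; DoF = Df − Dn = 834.73 − 493.14 ≈ 341.59 mm.
Setup B: H = 28²/(2.8×0.012) + 28 ≈ 23361.3 mm; DoF = Df − Dn = 3424.75 − 2653.20 ≈ 771.55 mm.
Ratio = 771.55 / 341.59 ≈ 2.26.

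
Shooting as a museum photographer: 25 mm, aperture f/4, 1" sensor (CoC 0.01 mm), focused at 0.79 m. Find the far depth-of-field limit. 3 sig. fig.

0.831 m

Hyperfocal distance H = f²/(N·c) + f = 25²/(4 × 0.01) + 25 = 625/0.04 + 25 ≈ 15650.0 mm ≈ 15.65 m.
Far limit Df = s·(H − f)/(H − s) = 790 × (15650.0 − 25) / (15650.0 − 790) = 790 × 15625.0 / 14860.0 ≈ 830.67 mm ≈ 0.831 m.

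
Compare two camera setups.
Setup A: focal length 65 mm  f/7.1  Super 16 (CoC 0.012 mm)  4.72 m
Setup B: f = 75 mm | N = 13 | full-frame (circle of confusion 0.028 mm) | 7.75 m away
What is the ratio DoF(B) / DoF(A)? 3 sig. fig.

11.4

Setup A: H = 65²/(7.1×0.012) + 65 ≈ 49654.2 mm; DoF = Df − Dn = 5208.97 − 4314.95 ≈ 894.02 mm.
Setup B: H = 75²/(13×0.028) + 75 ≈ 15528.3 mm; DoF = Df − Dn = 15397 − 5178 ≈ 10219 mm.
Ratio = 10219 / 894.02 ≈ 11.4.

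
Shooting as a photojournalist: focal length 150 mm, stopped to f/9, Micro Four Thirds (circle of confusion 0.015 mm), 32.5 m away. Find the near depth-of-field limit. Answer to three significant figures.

27.2 m

Hyperfocal distance H = f²/(N·c) + f = 150²/(9 × 0.015) + 150 = 22500/0.135 + 150 ≈ 166816.7 mm ≈ 166.8 m.
Near limit Dn = s·(H − f)/(H + s − 2f) = 32500 × (166816.7 − 150) / (166816.7 + 32500 − 2 × 150) = 32500 × 166666.7 / 199016.7 ≈ 27217 mm ≈ 27.2 m.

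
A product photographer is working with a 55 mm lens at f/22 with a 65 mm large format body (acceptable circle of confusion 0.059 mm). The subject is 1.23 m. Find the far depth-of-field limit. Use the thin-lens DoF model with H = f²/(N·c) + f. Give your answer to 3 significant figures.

Hyperfocal distance H = f²/(N·c) + f = 55²/(22 × 0.059) + 55 = 3025/1.298 + 55 ≈ 2385.5 mm ≈ 2.386 m.
Far limit Df = s·(H − f)/(H − s) = 1230 × (2385.5 − 55) / (2385.5 − 1230) = 1230 × 2330.5 / 1155.5 ≈ 2480.7 mm ≈ 2.48 m.

2.48 m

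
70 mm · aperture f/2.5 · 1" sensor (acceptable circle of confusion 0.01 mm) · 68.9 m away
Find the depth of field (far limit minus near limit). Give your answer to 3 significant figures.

Hyperfocal distance H = f²/(N·c) + f = 70²/(2.5 × 0.01) + 70 = 4900/0.025 + 70 ≈ 196070.0 mm ≈ 196.1 m.
Near limit Dn = s·(H − f)/(H + s − 2f) = 68900 × (196070.0 − 70) / (196070.0 + 68900 − 2 × 70) = 68900 × 196000.0 / 264830.0 ≈ 50993 mm.
Far limit Df = s·(H − f)/(H − s) = 68900 × (196070.0 − 70) / (196070.0 − 68900) = 68900 × 196000.0 / 127170.0 ≈ 106192 mm.
Depth of field = Df − Dn = 106192 − 50993 ≈ 55199 mm ≈ 55.2 m.

55.2 m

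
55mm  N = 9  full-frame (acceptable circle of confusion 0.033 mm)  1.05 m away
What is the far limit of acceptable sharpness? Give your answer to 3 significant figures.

Hyperfocal distance H = f²/(N·c) + f = 55²/(9 × 0.033) + 55 = 3025/0.297 + 55 ≈ 10240.2 mm ≈ 10.24 m.
Far limit Df = s·(H − f)/(H − s) = 1050 × (10240.2 − 55) / (10240.2 − 1050) = 1050 × 10185.2 / 9190.2 ≈ 1163.7 mm ≈ 1.16 m.

1.16 m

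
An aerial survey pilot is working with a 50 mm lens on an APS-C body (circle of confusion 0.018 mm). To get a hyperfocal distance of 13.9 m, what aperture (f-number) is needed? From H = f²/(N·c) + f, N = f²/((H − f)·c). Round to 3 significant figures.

Rearrange H = f²/(N·c) + f for N: N = f² / ((H − f)·c).
N = 50² / ((13900 − 50) × 0.018) = 2500 / 249.3 ≈ 10.

f/10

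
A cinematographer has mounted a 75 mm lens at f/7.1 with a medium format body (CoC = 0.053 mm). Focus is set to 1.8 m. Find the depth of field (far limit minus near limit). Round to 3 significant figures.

421 mm

Hyperfocal distance H = f²/(N·c) + f = 75²/(7.1 × 0.053) + 75 = 5625/0.3763 + 75 ≈ 15023.2 mm ≈ 15.02 m.
Near limit Dn = s·(H − f)/(H + s − 2f) = 1800 × (15023.2 − 75) / (15023.2 + 1800 − 2 × 75) = 1800 × 14948.2 / 16673.2 ≈ 1613.77 mm.
Far limit Df = s·(H − f)/(H − s) = 1800 × (15023.2 − 75) / (15023.2 − 1800) = 1800 × 14948.2 / 13223.2 ≈ 2034.81 mm.
Depth of field = Df − Dn = 2034.81 − 1613.77 ≈ 421.04 mm.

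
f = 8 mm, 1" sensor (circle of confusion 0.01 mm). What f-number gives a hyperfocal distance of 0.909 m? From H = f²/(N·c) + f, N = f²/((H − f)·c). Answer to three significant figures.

Rearrange H = f²/(N·c) + f for N: N = f² / ((H − f)·c).
N = 8² / ((909 − 8) × 0.01) = 64 / 9.010 ≈ 7.10.

f/7.10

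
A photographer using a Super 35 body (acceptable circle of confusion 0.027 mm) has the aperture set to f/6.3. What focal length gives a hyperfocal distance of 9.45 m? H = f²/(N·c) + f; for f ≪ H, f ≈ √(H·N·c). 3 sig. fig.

From H = f²/(N·c) + f, with f ≪ H: f ≈ √(H·N·c) = √(9450 × 6.3 × 0.027) = √1607.4 ≈ 40.09 mm.
Exact: f² + N·c·f − N·c·H = 0 ⇒ f = (−N·c + √((N·c)² + 4·N·c·H))/2 = (−0.1701 + √6429.8)/2 ≈ 40.008 mm ≈ 40.0 mm.

40.0 mm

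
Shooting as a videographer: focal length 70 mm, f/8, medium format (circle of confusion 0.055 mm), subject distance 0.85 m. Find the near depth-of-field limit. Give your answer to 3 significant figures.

Hyperfocal distance H = f²/(N·c) + f = 70²/(8 × 0.055) + 70 = 4900/0.44 + 70 ≈ 11206.4 mm ≈ 11.21 m.
Near limit Dn = s·(H − f)/(H + s − 2f) = 850 × (11206.4 − 70) / (11206.4 + 850 − 2 × 70) = 850 × 11136.4 / 11916.4 ≈ 794.36 mm ≈ 0.794 m.

0.794 m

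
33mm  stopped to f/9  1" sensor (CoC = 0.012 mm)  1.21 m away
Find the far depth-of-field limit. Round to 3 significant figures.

Hyperfocal distance H = f²/(N·c) + f = 33²/(9 × 0.012) + 33 = 1089/0.108 + 33 ≈ 10116.3 mm ≈ 10.12 m.
Far limit Df = s·(H − f)/(H − s) = 1210 × (10116.3 − 33) / (10116.3 − 1210) = 1210 × 10083.3 / 8906.3 ≈ 1369.9 mm ≈ 1.37 m.

1.37 m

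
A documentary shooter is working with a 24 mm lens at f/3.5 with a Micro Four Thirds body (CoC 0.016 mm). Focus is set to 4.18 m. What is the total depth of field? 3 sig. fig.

Hyperfocal distance H = f²/(N·c) + f = 24²/(3.5 × 0.016) + 24 = 576/0.056 + 24 ≈ 10309.7 mm ≈ 10.31 m.
Near limit Dn = s·(H − f)/(H + s − 2f) = 4180 × (10309.7 − 24) / (10309.7 + 4180 − 2 × 24) = 4180 × 10285.7 / 14441.7 ≈ 2977.1 mm.
Far limit Df = s·(H − f)/(H − s) = 4180 × (10309.7 − 24) / (10309.7 − 4180) = 4180 × 10285.7 / 6129.7 ≈ 7014.1 mm.
Depth of field = Df − Dn = 7014.1 − 2977.1 ≈ 4037.0 mm ≈ 4.04 m.

4.04 m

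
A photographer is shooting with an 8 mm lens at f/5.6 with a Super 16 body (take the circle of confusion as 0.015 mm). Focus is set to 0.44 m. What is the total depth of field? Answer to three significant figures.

Hyperfocal distance H = f²/(N·c) + f = 8²/(5.6 × 0.015) + 8 = 64/0.084 + 8 ≈ 769.9 mm ≈ 0.770 m.
Near limit Dn = s·(H − f)/(H + s − 2f) = 440 × (769.9 − 8) / (769.9 + 440 − 2 × 8) = 440 × 761.9 / 1193.9 ≈ 280.79 mm.
Far limit Df = s·(H − f)/(H − s) = 440 × (769.9 − 8) / (769.9 − 440) = 440 × 761.9 / 329.9 ≈ 1016.17 mm.
Depth of field = Df − Dn = 1016.17 − 280.79 ≈ 735.38 mm ≈ 0.735 m.

0.735 m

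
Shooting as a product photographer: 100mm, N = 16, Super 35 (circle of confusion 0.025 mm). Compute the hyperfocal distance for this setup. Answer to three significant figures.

Hyperfocal distance H = f²/(N·c) + f = 100²/(16 × 0.025) + 100 = 10000/0.4 + 100 ≈ 25100.0 mm ≈ 25.1 m.

25.1 m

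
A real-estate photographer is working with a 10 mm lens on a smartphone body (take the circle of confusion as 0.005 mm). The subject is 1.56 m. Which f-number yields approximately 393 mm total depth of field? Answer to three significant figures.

Write h = H − f = f²/(N·c). The thin-lens limits are Dn = s·h/(h + (s−f)) and Df = s·h/(h − (s−f)), so DoF = Df − Dn = 2·s·(s−f)·h / (h² − (s−f)²).
That is a quadratic in h: DoF·h² − 2·s·(s−f)·h − DoF·(s−f)² = 0 ⇒ h = (s−f)·(s + √(s² + DoF²)) / DoF = 1550 × (1560 + √(1560² + 393²)) / 393 = 1550 × (1560 + 1608.74) / 393 ≈ 12498 mm.
Then N = f²/(c·h) = 10² / (0.005 × 12498) = 100 / 62.488 ≈ 1.60.

f/1.60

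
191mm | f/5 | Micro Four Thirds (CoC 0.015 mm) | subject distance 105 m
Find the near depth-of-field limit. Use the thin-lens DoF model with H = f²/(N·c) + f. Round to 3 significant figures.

86.4 m

Hyperfocal distance H = f²/(N·c) + f = 191²/(5 × 0.015) + 191 = 36481/0.075 + 191 ≈ 486604.3 mm ≈ 486.6 m.
Near limit Dn = s·(H − f)/(H + s − 2f) = 105000 × (486604.3 − 191) / (486604.3 + 105000 − 2 × 191) = 105000 × 486413.3 / 591222.3 ≈ 86386 mm ≈ 86.4 m.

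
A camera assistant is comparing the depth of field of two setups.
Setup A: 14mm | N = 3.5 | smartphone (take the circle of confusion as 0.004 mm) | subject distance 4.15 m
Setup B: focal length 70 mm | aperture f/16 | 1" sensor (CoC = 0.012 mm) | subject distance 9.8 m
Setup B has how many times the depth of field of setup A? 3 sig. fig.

3.25

Setup A: H = 14²/(3.5×0.004) + 14 ≈ 14014.0 mm; DoF = Df − Dn = 5890.1 − 3203.6 ≈ 2686.5 mm.
Setup B: H = 70²/(16×0.012) + 70 ≈ 25590.8 mm; DoF = Df − Dn = 15838.6 − 7095.0 ≈ 8743.6 mm.
Ratio = 8743.6 / 2686.5 ≈ 3.25.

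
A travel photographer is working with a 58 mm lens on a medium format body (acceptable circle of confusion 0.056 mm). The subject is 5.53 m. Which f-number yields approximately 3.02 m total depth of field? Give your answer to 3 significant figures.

Write h = H − f = f²/(N·c). The thin-lens limits are Dn = s·h/(h + (s−f)) and Df = s·h/(h − (s−f)), so DoF = Df − Dn = 2·s·(s−f)·h / (h² − (s−f)²).
That is a quadratic in h: DoF·h² − 2·s·(s−f)·h − DoF·(s−f)² = 0 ⇒ h = (s−f)·(s + √(s² + DoF²)) / DoF = 5472 × (5530 + √(5530² + 3020²)) / 3020 = 5472 × (5530 + 6300.90) / 3020 ≈ 21437 mm.
Then N = f²/(c·h) = 58² / (0.056 × 21437) = 3364 / 1200.5 ≈ 2.80.

f/2.80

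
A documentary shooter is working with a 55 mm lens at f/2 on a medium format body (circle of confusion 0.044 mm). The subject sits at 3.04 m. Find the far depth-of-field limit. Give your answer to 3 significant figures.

3.33 m

Hyperfocal distance H = f²/(N·c) + f = 55²/(2 × 0.044) + 55 = 3025/0.088 + 55 ≈ 34430.0 mm ≈ 34.43 m.
Far limit Df = s·(H − f)/(H − s) = 3040 × (34430.0 − 55) / (34430.0 − 3040) = 3040 × 34375.0 / 31390.0 ≈ 3329.1 mm ≈ 3.33 m.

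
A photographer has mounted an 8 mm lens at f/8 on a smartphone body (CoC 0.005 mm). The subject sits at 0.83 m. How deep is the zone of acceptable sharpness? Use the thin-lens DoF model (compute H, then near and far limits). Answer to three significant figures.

1.16 m

Hyperfocal distance H = f²/(N·c) + f = 8²/(8 × 0.005) + 8 = 64/0.04 + 8 ≈ 1608.0 mm ≈ 1.608 m.
Near limit Dn = s·(H − f)/(H + s − 2f) = 830 × (1608.0 − 8) / (1608.0 + 830 − 2 × 8) = 830 × 1600.0 / 2422.0 ≈ 548.3 mm.
Far limit Df = s·(H − f)/(H − s) = 830 × (1608.0 − 8) / (1608.0 − 830) = 830 × 1600.0 / 778.0 ≈ 1706.9 mm.
Depth of field = Df − Dn = 1706.9 − 548.3 ≈ 1158.6 mm ≈ 1.16 m.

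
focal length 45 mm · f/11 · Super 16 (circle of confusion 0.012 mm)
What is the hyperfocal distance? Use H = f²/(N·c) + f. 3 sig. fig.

Hyperfocal distance H = f²/(N·c) + f = 45²/(11 × 0.012) + 45 = 2025/0.132 + 45 ≈ 15385.9 mm ≈ 15.4 m.

15.4 m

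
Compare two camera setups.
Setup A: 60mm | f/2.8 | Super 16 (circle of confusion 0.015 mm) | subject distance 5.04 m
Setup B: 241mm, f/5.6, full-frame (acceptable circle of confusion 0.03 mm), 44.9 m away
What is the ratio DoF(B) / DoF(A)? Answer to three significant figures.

20.1

Setup A: H = 60²/(2.8×0.015) + 60 ≈ 85774.3 mm; DoF = Df − Dn = 5350.89 − 4763.25 ≈ 587.64 mm.
Setup B: H = 241²/(5.6×0.03) + 241 ≈ 345961.2 mm; DoF = Df − Dn = 51560 − 39763 ≈ 11797 mm.
Ratio = 11797 / 587.64 ≈ 20.1.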